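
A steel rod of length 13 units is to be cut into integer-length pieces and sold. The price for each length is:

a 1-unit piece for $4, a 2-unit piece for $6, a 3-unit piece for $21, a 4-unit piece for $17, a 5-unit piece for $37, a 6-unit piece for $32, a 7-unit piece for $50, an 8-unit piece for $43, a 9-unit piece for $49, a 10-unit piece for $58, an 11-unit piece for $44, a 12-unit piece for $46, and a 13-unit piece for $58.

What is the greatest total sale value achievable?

95

Build v[k] bottom-up: v[k] = max over allowed piece i of (p[i] + v[k−i]).
v[1] = 4
v[2] = 8  (first piece 1, then v[1]=4)
v[3] = 21
v[4] = 25  (first piece 1, then v[3]=21)
v[5] = 37
v[6] = 42  (first piece 3, then v[3]=21)
v[7] = 50
v[8] = 58  (first piece 3, then v[5]=37)
v[9] = 63  (first piece 3, then v[6]=42)
v[10] = 74  (first piece 5, then v[5]=37)
v[11] = 79  (first piece 3, then v[8]=58)
v[12] = 87  (first piece 5, then v[7]=50)
v[13] = 95  (first piece 3, then v[10]=74)
One optimal cutting: 5 + 5 + 3 → $37 + $37 + $21 = $95.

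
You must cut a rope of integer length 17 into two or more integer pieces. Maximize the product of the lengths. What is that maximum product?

Let f[k] be the best product for length k (with at least one cut). For each first piece i, the rest contributes max(k−i, f[k−i]).
f[2] = 1·max(1,0) = 1·1 = 1
f[3] = 1·max(2,1) = 1·2 = 2
f[4] = 2·max(2,1) = 2·2 = 4
f[5] = 2·max(3,2) = 2·3 = 6
f[6] = 3·max(3,2) = 3·3 = 9
f[7] = 2·max(5,6) = 2·6 = 12
f[8] = 2·max(6,9) = 2·9 = 18
f[9] = 3·max(6,9) = 3·9 = 27
f[10] = 2·max(8,18) = 2·18 = 36
f[11] = 2·max(9,27) = 2·27 = 54
f[12] = 3·max(9,27) = 3·27 = 81
f[13] = 2·max(11,54) = 2·54 = 108
f[14] = 2·max(12,81) = 2·81 = 162
f[15] = 3·max(12,81) = 3·81 = 243
f[16] = 2·max(14,162) = 2·162 = 324
f[17] = 2·max(15,243) = 2·243 = 486
One optimal split: 3 + 3 + 3 + 3 + 3 + 2; product 3·3·3·3·3·2 = 486.

486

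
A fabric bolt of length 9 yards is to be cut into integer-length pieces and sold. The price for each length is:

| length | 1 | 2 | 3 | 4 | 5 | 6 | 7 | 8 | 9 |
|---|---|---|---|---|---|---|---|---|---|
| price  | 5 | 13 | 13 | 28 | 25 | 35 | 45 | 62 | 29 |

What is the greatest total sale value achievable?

67

Consider every possible first cut. v[k] is the best of p[i]+v[k−i] over all sellable i≤k.
v[1] = 5
v[2] = 13
v[3] = 18  (first piece 1, then v[2]=13)
v[4] = 28
v[5] = 33  (first piece 1, then v[4]=28)
v[6] = 41  (first piece 2, then v[4]=28)
v[7] = 46  (first piece 1, then v[6]=41)
v[8] = 62
v[9] = 67  (first piece 1, then v[8]=62)
One optimal cutting: 8 + 1 → $62 + $5 = $67.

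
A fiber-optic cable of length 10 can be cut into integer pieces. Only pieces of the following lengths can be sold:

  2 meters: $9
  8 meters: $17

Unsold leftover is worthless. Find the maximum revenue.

45

Let r[k] be the best obtainable value from length k. For each k, try every first piece i and keep the best of price[i] + r[k−i].
r[1] = 0
r[2] = 9
r[3] = 9
r[4] = 18  (first piece 2, then r[2]=9)
r[5] = 18
r[6] = 27  (first piece 2, then r[4]=18)
r[7] = 27
r[8] = max(9+27, 17+0) = 36
r[9] = max(9+27, 17+0) = 36
r[10] = max(9+36, 17+9) = 45
One optimal cutting: 2 + 2 + 2 + 2 + 2 → $45.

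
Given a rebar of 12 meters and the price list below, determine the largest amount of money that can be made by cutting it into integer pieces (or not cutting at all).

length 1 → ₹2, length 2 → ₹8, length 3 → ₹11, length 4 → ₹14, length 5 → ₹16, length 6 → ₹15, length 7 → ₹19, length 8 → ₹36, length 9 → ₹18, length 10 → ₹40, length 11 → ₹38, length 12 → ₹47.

Build r[k] bottom-up: r[k] = max over allowed piece i of (p[i] + r[k−i]).
r[1] = 2
r[2] = 8
r[3] = 11
r[4] = 16  (first piece 2, then r[2]=8)
r[5] = 19  (first piece 2, then r[3]=11)
r[6] = 24  (first piece 2, then r[4]=16)
r[7] = 27  (first piece 2, then r[5]=19)
r[8] = 36
r[9] = 38  (first piece 1, then r[8]=36)
r[10] = 44  (first piece 2, then r[8]=36)
r[11] = 47  (first piece 3, then r[8]=36)
r[12] = 52  (first piece 2, then r[10]=44)
One optimal cutting: 8 + 2 + 2 → ₹36 + ₹8 + ₹8 = ₹52.

52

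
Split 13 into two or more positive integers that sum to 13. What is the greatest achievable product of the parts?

108

Let prod[k] be the best product for length k (with at least one cut). For each first piece i, the rest contributes max(k−i, prod[k−i]).
prod[2] = 1·max(1,0) = 1·1 = 1
prod[3] = max(1·2, 2·1) = 2
prod[4] = max(1·3, 2·2, 3·1) = 4
prod[5] = max(1·4, 2·3, 3·2, 4·1) = 6
prod[6] = max(1·6, 2·4, 3·3, 4·2, 5·1) = 9
prod[7] = max(1·9, 2·6, 3·4, 4·3, 5·2, 6·1) = 12
prod[8] = max(1·12, 2·9, 3·6, …, 6·2, 7·1) = 18
prod[9] = max(1·18, 2·12, 3·9, …, 7·2, 8·1) = 27
prod[10] = max(1·27, 2·18, 3·12, …, 8·2, 9·1) = 36
prod[11] = max(1·36, 2·27, 3·18, …, 9·2, 10·1) = 54
prod[12] = max(1·54, 2·36, 3·27, …, 10·2, 11·1) = 81
prod[13] = max(1·81, 2·54, 3·36, …, 11·2, 12·1) = 108
One optimal split: 3 + 3 + 3 + 2 + 2; product 3·3·3·2·2 = 108.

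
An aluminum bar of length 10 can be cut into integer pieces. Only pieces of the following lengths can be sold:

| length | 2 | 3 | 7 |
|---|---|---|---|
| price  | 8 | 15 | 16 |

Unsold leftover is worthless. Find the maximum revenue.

Build best[k] bottom-up: best[k] = max over allowed piece i of (p[i] + best[k−i]).
best[1] = 0
best[2] = 8
best[3] = 15
best[4] = 16  (first piece 2, then best[2]=8)
best[5] = 23  (first piece 2, then best[3]=15)
best[6] = 30  (first piece 3, then best[3]=15)
best[7] = 31  (first piece 2, then best[5]=23)
best[8] = 38  (first piece 2, then best[6]=30)
best[9] = 45  (first piece 3, then best[6]=30)
best[10] = 46  (first piece 2, then best[8]=38)
One optimal cutting: 3 + 3 + 2 + 2 → $46.

46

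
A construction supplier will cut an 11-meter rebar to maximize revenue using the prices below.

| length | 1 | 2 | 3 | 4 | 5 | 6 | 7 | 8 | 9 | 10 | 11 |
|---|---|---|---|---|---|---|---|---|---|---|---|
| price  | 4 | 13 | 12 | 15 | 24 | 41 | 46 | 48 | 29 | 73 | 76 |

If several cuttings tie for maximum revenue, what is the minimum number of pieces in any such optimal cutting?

Consider every possible first cut. r[k] is the best of p[i]+r[k−i] over all sellable i≤k.
r[1] = 4
r[2] = max(4+4, 13+0) = 13
r[3] = max(4+13, 13+4, 12+0) = 17
r[4] = max(4+17, 13+13, 12+4, 15+0) = 26
r[5] = max(4+26, 13+17, 12+13, 15+4, 24+0) = 30
r[6] = max(4+30, 13+26, 12+17, 15+13, 24+4, 41+0) = 41
r[7] = max(4+41, 13+30, 12+26, …, 41+4, 46+0) = 46
r[8] = max(4+46, 13+41, 12+30, …, 46+4, 48+0) = 54
r[9] = max(4+54, 13+46, 12+41, …, 48+4, 29+0) = 59
r[10] = max(4+59, 13+54, 12+46, …, 29+4, 73+0) = 73
r[11] = max(4+73, 13+59, 12+54, …, 73+4, 76+0) = 77
Maximum revenue is ₹77.
Now minimize piece count subject to staying optimal: for each k, pieces[k] = 1 + min over i with p[i]+r[k−i]=r[k] of pieces[k−i].
pieces[8] = 2
pieces[9] = 2
pieces[10] = 1
pieces[11] = 2

2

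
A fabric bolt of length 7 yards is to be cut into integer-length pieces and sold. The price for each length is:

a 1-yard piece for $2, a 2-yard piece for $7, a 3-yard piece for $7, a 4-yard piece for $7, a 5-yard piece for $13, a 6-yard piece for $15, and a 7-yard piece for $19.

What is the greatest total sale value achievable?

Consider every possible first cut. best[k] is the best of p[i]+best[k−i] over all sellable i≤k.
best[1] = 2
best[2] = max(2+2, 7+0) = 7
best[3] = max(2+7, 7+2, 7+0) = 9
best[4] = max(2+9, 7+7, 7+2, 7+0) = 14
best[5] = max(2+14, 7+9, 7+7, 7+2, 13+0) = 16
best[6] = max(2+16, 7+14, 7+9, 7+7, 13+2, 15+0) = 21
best[7] = max(2+21, 7+16, 7+14, …, 15+2, 19+0) = 23
One optimal cutting: 2 + 2 + 2 + 1 → $7 + $7 + $7 + $2 = $23.

23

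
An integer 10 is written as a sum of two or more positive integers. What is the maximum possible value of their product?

Fill P[k] for k=2..10: at each k try every first piece i and multiply by the better of (k−i) uncut or P[k−i].
P[2] = 1×max(1,0) = 1×1 = 1
P[3] = 1×max(2,1) = 1×2 = 2
P[4] = 2×max(2,1) = 2×2 = 4
P[5] = 2×max(3,2) = 2×3 = 6
P[6] = 3×max(3,2) = 3×3 = 9
P[7] = 2×max(5,6) = 2×6 = 12
P[8] = 2×max(6,9) = 2×9 = 18
P[9] = 3×max(6,9) = 3×9 = 27
P[10] = 2×max(8,18) = 2×18 = 36
One optimal split: 3 + 3 + 2 + 2; product 3×3×2×2 = 36.

36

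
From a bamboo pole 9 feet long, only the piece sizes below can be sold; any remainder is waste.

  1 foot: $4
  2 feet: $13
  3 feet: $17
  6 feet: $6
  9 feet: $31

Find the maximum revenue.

56

Let best[k] be the best obtainable value from length k. For each k, try every first piece i and keep the best of price[i] + best[k−i].
best[1] = 4
best[2] = 13
best[3] = 17  (first piece 1, then best[2]=13)
best[4] = 26  (first piece 2, then best[2]=13)
best[5] = 30  (first piece 1, then best[4]=26)
best[6] = 39  (first piece 2, then best[4]=26)
best[7] = 43  (first piece 1, then best[6]=39)
best[8] = 52  (first piece 2, then best[6]=39)
best[9] = 56  (first piece 1, then best[8]=52)
One optimal cutting: 2 + 2 + 2 + 2 + 1 → $56.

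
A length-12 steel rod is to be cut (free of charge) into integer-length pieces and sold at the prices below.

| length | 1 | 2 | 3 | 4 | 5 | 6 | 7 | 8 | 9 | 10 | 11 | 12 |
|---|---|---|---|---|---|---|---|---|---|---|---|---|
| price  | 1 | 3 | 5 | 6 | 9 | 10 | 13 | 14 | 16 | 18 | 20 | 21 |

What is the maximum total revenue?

Consider every possible first cut. r[k] is the best of p[i]+r[k−i] over all sellable i≤k.
r[1] = 1
r[2] = max(1+1, 3+0) = 3
r[3] = max(1+3, 3+1, 5+0) = 5
r[4] = max(1+5, 3+3, 5+1, 6+0) = 6
r[5] = max(1+6, 3+5, 5+3, 6+1, 9+0) = 9
r[6] = max(1+9, 3+6, 5+5, 6+3, 9+1, 10+0) = 10
r[7] = max(1+10, 3+9, 5+6, …, 10+1, 13+0) = 13
r[8] = max(1+13, 3+10, 5+9, …, 13+1, 14+0) = 14
r[9] = max(1+14, 3+13, 5+10, …, 14+1, 16+0) = 16
r[10] = max(1+16, 3+14, 5+13, …, 16+1, 18+0) = 18
r[11] = max(1+18, 3+16, 5+14, …, 18+1, 20+0) = 20
r[12] = max(1+20, 3+18, 5+16, …, 20+1, 21+0) = 22
One optimal cutting: 7 + 5 → $13 + $9 = $22.

22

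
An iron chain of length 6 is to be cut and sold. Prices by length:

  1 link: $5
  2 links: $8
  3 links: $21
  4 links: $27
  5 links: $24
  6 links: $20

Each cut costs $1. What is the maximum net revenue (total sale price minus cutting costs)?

Consider every possible first cut. r[k] is the best of p[i]+r[k−i] over all sellable i≤k, charging 1 whenever i<k.
r[1] = 5
r[2] = 9  (first piece 1, then r[1]=5)
r[3] = 21
r[4] = 27
r[5] = 31  (first piece 1, then r[4]=27)
r[6] = 41  (first piece 3, then r[3]=21)
One optimal plan: pieces 3 + 3 (1 cut) → $42 − $1 = $41.

41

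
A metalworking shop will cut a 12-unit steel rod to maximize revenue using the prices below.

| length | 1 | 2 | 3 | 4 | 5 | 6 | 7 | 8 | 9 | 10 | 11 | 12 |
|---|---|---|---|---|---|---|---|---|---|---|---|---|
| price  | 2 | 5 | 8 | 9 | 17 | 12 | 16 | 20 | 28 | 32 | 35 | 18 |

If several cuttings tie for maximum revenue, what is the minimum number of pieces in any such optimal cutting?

Let r[k] be the best obtainable value from length k. For each k, try every first piece i and keep the best of price[i] + r[k−i].
r[1] = 2
r[2] = max(2+2, 5+0) = 5
r[3] = max(2+5, 5+2, 8+0) = 8
r[4] = max(2+8, 5+5, 8+2, 9+0) = 10
r[5] = max(2+10, 5+8, 8+5, 9+2, 17+0) = 17
r[6] = max(2+17, 5+10, 8+8, 9+5, 17+2, 12+0) = 19
r[7] = max(2+19, 5+17, 8+10, …, 12+2, 16+0) = 22
r[8] = max(2+22, 5+19, 8+17, …, 16+2, 20+0) = 25
r[9] = max(2+25, 5+22, 8+19, …, 20+2, 28+0) = 28
r[10] = max(2+28, 5+25, 8+22, …, 28+2, 32+0) = 34
r[11] = max(2+34, 5+28, 8+25, …, 32+2, 35+0) = 36
r[12] = max(2+36, 5+34, 8+28, …, 35+2, 18+0) = 39
Maximum revenue is $39.
Now minimize piece count subject to staying optimal: for each k, pieces[k] = 1 + min over i with p[i]+r[k−i]=r[k] of pieces[k−i].
pieces[9] = 1
pieces[10] = 2
pieces[11] = 3
pieces[12] = 3

3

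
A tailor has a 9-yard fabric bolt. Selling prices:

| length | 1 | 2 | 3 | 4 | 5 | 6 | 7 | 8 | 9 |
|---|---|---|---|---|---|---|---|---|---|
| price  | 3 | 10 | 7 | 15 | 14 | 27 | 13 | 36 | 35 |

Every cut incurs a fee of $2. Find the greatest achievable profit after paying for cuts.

Build r[k] bottom-up: r[k] = max over allowed piece i of (p[i] + r[k−i]) − 2 per cut.
r[1] = 3
r[2] = max(3+3-2, 10+0) = 10
r[3] = max(3+10-2, 10+3-2, 7+0) = 11
r[4] = max(3+11-2, 10+10-2, 7+3-2, 15+0) = 18
r[5] = max(3+18-2, 10+11-2, 7+10-2, 15+3-2, 14+0) = 19
r[6] = max(3+19-2, 10+18-2, 7+11-2, 15+10-2, 14+3-2, 27+0) = 27
r[7] = max(3+27-2, 10+19-2, 7+18-2, …, 27+3-2, 13+0) = 28
r[8] = max(3+28-2, 10+27-2, 7+19-2, …, 13+3-2, 36+0) = 36
r[9] = max(3+36-2, 10+28-2, 7+27-2, …, 36+3-2, 35+0) = 37
One optimal plan: pieces 8 + 1 (1 cut) → $39 − $2 = $37.

37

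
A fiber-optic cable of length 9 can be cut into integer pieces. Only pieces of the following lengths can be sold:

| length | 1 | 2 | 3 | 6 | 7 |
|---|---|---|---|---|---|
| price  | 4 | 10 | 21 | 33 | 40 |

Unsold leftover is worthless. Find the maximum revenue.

63

Build best[k] bottom-up: best[k] = max over allowed piece i of (p[i] + best[k−i]).
best[1] = 4
best[2] = max(4+4, 10+0) = 10
best[3] = max(4+10, 10+4, 21+0) = 21
best[4] = max(4+21, 10+10, 21+4) = 25
best[5] = max(4+25, 10+21, 21+10) = 31
best[6] = max(4+31, 10+25, 21+21, 33+0) = 42
best[7] = max(4+42, 10+31, 21+25, 33+4, 40+0) = 46
best[8] = max(4+46, 10+42, 21+31, 33+10, 40+4) = 52
best[9] = max(4+52, 10+46, 21+42, 33+21, 40+10) = 63
One optimal cutting: 3 + 3 + 3 → $63.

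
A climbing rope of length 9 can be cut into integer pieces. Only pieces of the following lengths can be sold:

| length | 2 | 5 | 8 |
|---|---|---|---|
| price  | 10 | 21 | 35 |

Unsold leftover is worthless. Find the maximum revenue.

41

Let best[k] be the best obtainable value from length k. For each k, try every first piece i and keep the best of price[i] + best[k−i].
best[1] = 0
best[2] = 10
best[3] = 10
best[4] = 20  (first piece 2, then best[2]=10)
best[5] = max(10+10, 21+0) = 21
best[6] = max(10+20, 21+0) = 30
best[7] = max(10+21, 21+10) = 31
best[8] = max(10+30, 21+10, 35+0) = 40
best[9] = max(10+31, 21+20, 35+0) = 41
One optimal cutting: 5 + 2 + 2 → €41.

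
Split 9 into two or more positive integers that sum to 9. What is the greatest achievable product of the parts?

Define g[k] = max over 1≤i<k of i · max(k−i, g[k−i]); the inner max lets the remainder stay uncut if that's better.
g[2] = 1*max(1,0) = 1*1 = 1
g[3] = 1*max(2,1) = 1*2 = 2
g[4] = 2*max(2,1) = 2*2 = 4
g[5] = 2*max(3,2) = 2*3 = 6
g[6] = 3*max(3,2) = 3*3 = 9
g[7] = 2*max(5,6) = 2*6 = 12
g[8] = 2*max(6,9) = 2*9 = 18
g[9] = 3*max(6,9) = 3*9 = 27
One optimal split: 3 + 3 + 3; product 3*3*3 = 27.

27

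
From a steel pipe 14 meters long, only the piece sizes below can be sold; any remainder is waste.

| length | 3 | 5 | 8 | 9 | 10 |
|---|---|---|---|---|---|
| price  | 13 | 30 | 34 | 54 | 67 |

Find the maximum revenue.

84

Consider every possible first cut. r[k] is the best of p[i]+r[k−i] over all sellable i≤k.
r[1] = 0
r[2] = 0
r[3] = 13
r[4] = 13
r[5] = 30
r[6] = 30
r[7] = 30
r[8] = 43  (first piece 3, then r[5]=30)
r[9] = 54
r[10] = 67
r[11] = 67
r[12] = 67
r[13] = 80  (first piece 3, then r[10]=67)
r[14] = 84  (first piece 5, then r[9]=54)
One optimal cutting: 9 + 5 → $84.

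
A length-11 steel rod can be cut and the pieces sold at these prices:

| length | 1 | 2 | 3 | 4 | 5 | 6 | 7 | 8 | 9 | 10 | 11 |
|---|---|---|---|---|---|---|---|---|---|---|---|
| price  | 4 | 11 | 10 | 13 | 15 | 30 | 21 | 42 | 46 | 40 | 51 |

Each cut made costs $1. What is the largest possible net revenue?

Consider every possible first cut. net[k] is the best of p[i]+net[k−i] over all sellable i≤k, charging 1 whenever i<k.
net[1] = 4
net[2] = 11
net[3] = 14  (first piece 1, then net[2]=11)
net[4] = 21  (first piece 2, then net[2]=11)
net[5] = 24  (first piece 1, then net[4]=21)
net[6] = 31  (first piece 2, then net[4]=21)
net[7] = 34  (first piece 1, then net[6]=31)
net[8] = 42
net[9] = 46
net[10] = 52  (first piece 2, then net[8]=42)
net[11] = 56  (first piece 2, then net[9]=46)
One optimal plan: pieces 9 + 2 (1 cut) → $57 − $1 = $56.

56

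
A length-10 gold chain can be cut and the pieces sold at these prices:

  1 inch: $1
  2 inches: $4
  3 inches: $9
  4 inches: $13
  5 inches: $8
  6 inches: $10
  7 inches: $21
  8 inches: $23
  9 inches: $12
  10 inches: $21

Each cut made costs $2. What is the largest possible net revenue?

Build v[k] bottom-up: v[k] = max over allowed piece i of (p[i] + v[k−i]) − 2 per cut.
v[1] = 1
v[2] = 4
v[3] = 9
v[4] = 13
v[5] = 12  (first piece 1, then v[4]=13)
v[6] = 16  (first piece 3, then v[3]=9)
v[7] = 21
v[8] = 24  (first piece 4, then v[4]=13)
v[9] = 23  (first piece 1, then v[8]=24)
v[10] = 28  (first piece 3, then v[7]=21)
One optimal plan: pieces 7 + 3 (1 cut) → $30 − $2 = $28.

28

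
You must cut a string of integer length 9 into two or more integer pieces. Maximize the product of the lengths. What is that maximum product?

Fill g[k] for k=2..9: at each k try every first piece i and multiply by the better of (k−i) uncut or g[k−i].
g[2] = 1·max(1,0) = 1·1 = 1
g[3] = 1·max(2,1) = 1·2 = 2
g[4] = 2·max(2,1) = 2·2 = 4
g[5] = 2·max(3,2) = 2·3 = 6
g[6] = 3·max(3,2) = 3·3 = 9
g[7] = 2·max(5,6) = 2·6 = 12
g[8] = 2·max(6,9) = 2·9 = 18
g[9] = 3·max(6,9) = 3·9 = 27
One optimal split: 3 + 3 + 3; product 3·3·3 = 27.

27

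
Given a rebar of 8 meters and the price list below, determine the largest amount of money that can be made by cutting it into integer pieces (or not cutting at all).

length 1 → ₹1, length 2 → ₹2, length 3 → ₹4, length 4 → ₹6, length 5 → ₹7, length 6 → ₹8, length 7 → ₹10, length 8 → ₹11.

12

Consider every possible first cut. R[k] is the best of p[i]+R[k−i] over all sellable i≤k.
R[1] = 1
R[2] = max(1+1, 2+0) = 2
R[3] = max(1+2, 2+1, 4+0) = 4
R[4] = max(1+4, 2+2, 4+1, 6+0) = 6
R[5] = max(1+6, 2+4, 4+2, 6+1, 7+0) = 7
R[6] = max(1+7, 2+6, 4+4, 6+2, 7+1, 8+0) = 8
R[7] = max(1+8, 2+7, 4+6, …, 8+1, 10+0) = 10
R[8] = max(1+10, 2+8, 4+7, …, 10+1, 11+0) = 12
One optimal cutting: 4 + 4 → ₹6 + ₹6 = ₹12.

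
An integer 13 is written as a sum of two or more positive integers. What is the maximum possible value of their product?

Fill g[k] for k=2..13: at each k try every first piece i and multiply by the better of (k−i) uncut or g[k−i].
g[2] = 1*max(1,0) = 1*1 = 1
g[3] = 1*max(2,1) = 1*2 = 2
g[4] = 2*max(2,1) = 2*2 = 4
g[5] = 2*max(3,2) = 2*3 = 6
g[6] = 3*max(3,2) = 3*3 = 9
g[7] = 2*max(5,6) = 2*6 = 12
g[8] = 2*max(6,9) = 2*9 = 18
g[9] = 3*max(6,9) = 3*9 = 27
g[10] = 2*max(8,18) = 2*18 = 36
g[11] = 2*max(9,27) = 2*27 = 54
g[12] = 3*max(9,27) = 3*27 = 81
g[13] = 2*max(11,54) = 2*54 = 108
One optimal split: 3 + 3 + 3 + 2 + 2; product 3*3*3*2*2 = 108.

108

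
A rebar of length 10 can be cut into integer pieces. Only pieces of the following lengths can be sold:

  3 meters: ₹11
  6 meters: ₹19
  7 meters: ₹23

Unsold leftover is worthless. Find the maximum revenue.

34

Let best[k] be the best obtainable value from length k. For each k, try every first piece i and keep the best of price[i] + best[k−i].
best[1] = 0
best[2] = 0
best[3] = 11
best[4] = 11
best[5] = 11
best[6] = 22  (first piece 3, then best[3]=11)
best[7] = 23
best[8] = 23
best[9] = 33  (first piece 3, then best[6]=22)
best[10] = 34  (first piece 3, then best[7]=23)
One optimal cutting: 7 + 3 → ₹34.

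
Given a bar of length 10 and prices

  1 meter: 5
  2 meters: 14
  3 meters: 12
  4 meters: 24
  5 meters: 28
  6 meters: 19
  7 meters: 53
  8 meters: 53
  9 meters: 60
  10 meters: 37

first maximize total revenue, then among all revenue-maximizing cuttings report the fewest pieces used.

Let r[k] be the best obtainable value from length k. For each k, try every first piece i and keep the best of price[i] + r[k−i].
r[1] = 5
r[2] = 14
r[3] = 19  (first piece 1, then r[2]=14)
r[4] = 28  (first piece 2, then r[2]=14)
r[5] = 33  (first piece 1, then r[4]=28)
r[6] = 42  (first piece 2, then r[4]=28)
r[7] = 53
r[8] = 58  (first piece 1, then r[7]=53)
r[9] = 67  (first piece 2, then r[7]=53)
r[10] = 72  (first piece 1, then r[9]=67)
Maximum revenue is 72.
Now minimize piece count subject to staying optimal: for each k, pieces[k] = 1 + min over i with p[i]+r[k−i]=r[k] of pieces[k−i].
pieces[7] = 1
pieces[8] = 2
pieces[9] = 2
pieces[10] = 3

3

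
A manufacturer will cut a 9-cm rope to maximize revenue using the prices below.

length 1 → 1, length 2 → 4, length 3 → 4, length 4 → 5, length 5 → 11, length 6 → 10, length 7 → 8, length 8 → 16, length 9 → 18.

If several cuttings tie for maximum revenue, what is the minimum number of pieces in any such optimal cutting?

Let r[k] be the best obtainable value from length k. For each k, try every first piece i and keep the best of price[i] + r[k−i].
r[1] = 1
r[2] = max(1+1, 4+0) = 4
r[3] = max(1+4, 4+1, 4+0) = 5
r[4] = max(1+5, 4+4, 4+1, 5+0) = 8
r[5] = max(1+8, 4+5, 4+4, 5+1, 11+0) = 11
r[6] = max(1+11, 4+8, 4+5, 5+4, 11+1, 10+0) = 12
r[7] = max(1+12, 4+11, 4+8, …, 10+1, 8+0) = 15
r[8] = max(1+15, 4+12, 4+11, …, 8+1, 16+0) = 16
r[9] = max(1+16, 4+15, 4+12, …, 16+1, 18+0) = 19
Maximum revenue is 19.
Now minimize piece count subject to staying optimal: for each k, pieces[k] = 1 + min over i with p[i]+r[k−i]=r[k] of pieces[k−i].
pieces[6] = 2
pieces[7] = 2
pieces[8] = 1
pieces[9] = 3

3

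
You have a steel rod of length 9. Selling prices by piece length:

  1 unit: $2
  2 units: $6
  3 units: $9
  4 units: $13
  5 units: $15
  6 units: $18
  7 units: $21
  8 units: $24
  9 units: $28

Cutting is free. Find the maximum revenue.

28

Consider every possible first cut. best[k] is the best of p[i]+best[k−i] over all sellable i≤k.
best[1] = 2
best[2] = max(2+2, 6+0) = 6
best[3] = max(2+6, 6+2, 9+0) = 9
best[4] = max(2+9, 6+6, 9+2, 13+0) = 13
best[5] = max(2+13, 6+9, 9+6, 13+2, 15+0) = 15
best[6] = max(2+15, 6+13, 9+9, 13+6, 15+2, 18+0) = 19
best[7] = max(2+19, 6+15, 9+13, …, 18+2, 21+0) = 22
best[8] = max(2+22, 6+19, 9+15, …, 21+2, 24+0) = 26
best[9] = max(2+26, 6+22, 9+19, …, 24+2, 28+0) = 28
One optimal cutting: 4 + 4 + 1 → $13 + $13 + $2 = $28.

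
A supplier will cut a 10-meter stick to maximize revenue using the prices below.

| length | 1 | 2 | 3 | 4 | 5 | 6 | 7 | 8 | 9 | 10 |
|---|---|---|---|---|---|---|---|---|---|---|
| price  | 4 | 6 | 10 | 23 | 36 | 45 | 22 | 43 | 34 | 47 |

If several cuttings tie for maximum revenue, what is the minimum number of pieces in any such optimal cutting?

2

Let r[k] be the best obtainable value from length k. For each k, try every first piece i and keep the best of price[i] + r[k−i].
r[1] = 4
r[2] = max(4+4, 6+0) = 8
r[3] = max(4+8, 6+4, 10+0) = 12
r[4] = max(4+12, 6+8, 10+4, 23+0) = 23
r[5] = max(4+23, 6+12, 10+8, 23+4, 36+0) = 36
r[6] = max(4+36, 6+23, 10+12, 23+8, 36+4, 45+0) = 45
r[7] = max(4+45, 6+36, 10+23, …, 45+4, 22+0) = 49
r[8] = max(4+49, 6+45, 10+36, …, 22+4, 43+0) = 53
r[9] = max(4+53, 6+49, 10+45, …, 43+4, 34+0) = 59
r[10] = max(4+59, 6+53, 10+49, …, 34+4, 47+0) = 72
Maximum revenue is 72.
Now minimize piece count subject to staying optimal: for each k, pieces[k] = 1 + min over i with p[i]+r[k−i]=r[k] of pieces[k−i].
pieces[7] = 2
pieces[8] = 3
pieces[9] = 2
pieces[10] = 2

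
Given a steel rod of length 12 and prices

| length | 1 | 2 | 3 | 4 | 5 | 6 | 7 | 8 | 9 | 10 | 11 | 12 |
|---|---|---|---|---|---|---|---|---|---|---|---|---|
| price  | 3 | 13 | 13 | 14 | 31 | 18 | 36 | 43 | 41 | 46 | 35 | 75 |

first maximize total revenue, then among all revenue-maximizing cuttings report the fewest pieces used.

Build r[k] bottom-up: r[k] = max over allowed piece i of (p[i] + r[k−i]).
r[1] = 3
r[2] = max(3+3, 13+0) = 13
r[3] = max(3+13, 13+3, 13+0) = 16
r[4] = max(3+16, 13+13, 13+3, 14+0) = 26
r[5] = max(3+26, 13+16, 13+13, 14+3, 31+0) = 31
r[6] = max(3+31, 13+26, 13+16, 14+13, 31+3, 18+0) = 39
r[7] = max(3+39, 13+31, 13+26, …, 18+3, 36+0) = 44
r[8] = max(3+44, 13+39, 13+31, …, 36+3, 43+0) = 52
r[9] = max(3+52, 13+44, 13+39, …, 43+3, 41+0) = 57
r[10] = max(3+57, 13+52, 13+44, …, 41+3, 46+0) = 65
r[11] = max(3+65, 13+57, 13+52, …, 46+3, 35+0) = 70
r[12] = max(3+70, 13+65, 13+57, …, 35+3, 75+0) = 78
Maximum revenue is $78.
Now minimize piece count subject to staying optimal: for each k, pieces[k] = 1 + min over i with p[i]+r[k−i]=r[k] of pieces[k−i].
pieces[9] = 3
pieces[10] = 5
pieces[11] = 4
pieces[12] = 6

6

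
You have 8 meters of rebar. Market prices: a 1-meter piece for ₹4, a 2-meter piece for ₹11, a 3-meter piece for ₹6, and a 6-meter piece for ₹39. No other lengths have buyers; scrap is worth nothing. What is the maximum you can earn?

Build best[k] bottom-up: best[k] = max over allowed piece i of (p[i] + best[k−i]).
best[1] = 4
best[2] = max(4+4, 11+0) = 11
best[3] = max(4+11, 11+4, 6+0) = 15
best[4] = max(4+15, 11+11, 6+4) = 22
best[5] = max(4+22, 11+15, 6+11) = 26
best[6] = max(4+26, 11+22, 6+15, 39+0) = 39
best[7] = max(4+39, 11+26, 6+22, 39+4) = 43
best[8] = max(4+43, 11+39, 6+26, 39+11) = 50
One optimal cutting: 6 + 2 → ₹50.

50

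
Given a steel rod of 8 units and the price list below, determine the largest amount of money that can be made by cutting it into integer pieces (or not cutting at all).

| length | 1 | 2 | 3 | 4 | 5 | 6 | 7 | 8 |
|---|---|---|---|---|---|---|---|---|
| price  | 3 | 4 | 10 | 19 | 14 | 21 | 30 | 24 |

Consider every possible first cut. R[k] is the best of p[i]+R[k−i] over all sellable i≤k.
R[1] = 3
R[2] = 6  (first piece 1, then R[1]=3)
R[3] = 10
R[4] = 19
R[5] = 22  (first piece 1, then R[4]=19)
R[6] = 25  (first piece 1, then R[5]=22)
R[7] = 30
R[8] = 38  (first piece 4, then R[4]=19)
One optimal cutting: 4 + 4 → $19 + $19 = $38.

38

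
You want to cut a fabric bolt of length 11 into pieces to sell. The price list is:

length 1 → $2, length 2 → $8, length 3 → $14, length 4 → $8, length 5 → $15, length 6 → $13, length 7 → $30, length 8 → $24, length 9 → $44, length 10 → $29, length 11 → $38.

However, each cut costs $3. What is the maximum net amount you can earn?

49

Consider every possible first cut. net[k] is the best of p[i]+net[k−i] over all sellable i≤k, charging 3 whenever i<k.
net[1] = 2
net[2] = 8
net[3] = 14
net[4] = 13  (first piece 1, then net[3]=14)
net[5] = 19  (first piece 2, then net[3]=14)
net[6] = 25  (first piece 3, then net[3]=14)
net[7] = 30
net[8] = 30  (first piece 2, then net[6]=25)
net[9] = 44
net[10] = 43  (first piece 1, then net[9]=44)
net[11] = 49  (first piece 2, then net[9]=44)
One optimal plan: pieces 9 + 2 (1 cut) → $52 − $3 = $49.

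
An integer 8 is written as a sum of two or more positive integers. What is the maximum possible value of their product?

Fill m[k] for k=2..8: at each k try every first piece i and multiply by the better of (k−i) uncut or m[k−i].
m[2] = 1*max(1,0) = 1*1 = 1
m[3] = max(1*2, 2*1) = 2
m[4] = max(1*3, 2*2, 3*1) = 4
m[5] = max(1*4, 2*3, 3*2, 4*1) = 6
m[6] = max(1*6, 2*4, 3*3, 4*2, 5*1) = 9
m[7] = max(1*9, 2*6, 3*4, 4*3, 5*2, 6*1) = 12
m[8] = max(1*12, 2*9, 3*6, …, 6*2, 7*1) = 18
One optimal split: 3 + 3 + 2; product 3*3*2 = 18.

18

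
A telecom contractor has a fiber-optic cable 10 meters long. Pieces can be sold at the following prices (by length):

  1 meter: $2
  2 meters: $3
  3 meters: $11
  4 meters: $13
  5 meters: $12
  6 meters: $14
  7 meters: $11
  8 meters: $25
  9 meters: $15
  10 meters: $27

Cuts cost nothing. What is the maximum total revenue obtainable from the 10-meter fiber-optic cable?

Consider every possible first cut. v[k] is the best of p[i]+v[k−i] over all sellable i≤k.
v[1] = 2
v[2] = max(2+2, 3+0) = 4
v[3] = max(2+4, 3+2, 11+0) = 11
v[4] = max(2+11, 3+4, 11+2, 13+0) = 13
v[5] = max(2+13, 3+11, 11+4, 13+2, 12+0) = 15
v[6] = max(2+15, 3+13, 11+11, 13+4, 12+2, 14+0) = 22
v[7] = max(2+22, 3+15, 11+13, …, 14+2, 11+0) = 24
v[8] = max(2+24, 3+22, 11+15, …, 11+2, 25+0) = 26
v[9] = max(2+26, 3+24, 11+22, …, 25+2, 15+0) = 33
v[10] = max(2+33, 3+26, 11+24, …, 15+2, 27+0) = 35
One optimal cutting: 3 + 3 + 3 + 1 → $11 + $11 + $11 + $2 = $35.

35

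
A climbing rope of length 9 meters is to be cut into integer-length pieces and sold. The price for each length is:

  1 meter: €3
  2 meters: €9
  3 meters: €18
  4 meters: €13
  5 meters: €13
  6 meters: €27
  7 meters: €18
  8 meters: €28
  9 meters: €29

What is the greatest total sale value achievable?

Let R[k] be the best obtainable value from length k. For each k, try every first piece i and keep the best of price[i] + R[k−i].
R[1] = 3
R[2] = 9
R[3] = 18
R[4] = 21  (first piece 1, then R[3]=18)
R[5] = 27  (first piece 2, then R[3]=18)
R[6] = 36  (first piece 3, then R[3]=18)
R[7] = 39  (first piece 1, then R[6]=36)
R[8] = 45  (first piece 2, then R[6]=36)
R[9] = 54  (first piece 3, then R[6]=36)
One optimal cutting: 3 + 3 + 3 → €18 + €18 + €18 = €54.

54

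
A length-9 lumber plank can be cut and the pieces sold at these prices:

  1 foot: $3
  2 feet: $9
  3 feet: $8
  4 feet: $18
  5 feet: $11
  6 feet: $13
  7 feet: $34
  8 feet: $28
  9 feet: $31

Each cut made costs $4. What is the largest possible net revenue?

Let r[k] be the best obtainable value from length k. For each k, try every first piece i and keep the best of price[i] + r[k−i] minus the 4 cut fee when i<k.
r[1] = 3
r[2] = 9
r[3] = 8  (first piece 1, then r[2]=9)
r[4] = 18
r[5] = 17  (first piece 1, then r[4]=18)
r[6] = 23  (first piece 2, then r[4]=18)
r[7] = 34
r[8] = 33  (first piece 1, then r[7]=34)
r[9] = 39  (first piece 2, then r[7]=34)
One optimal plan: pieces 7 + 2 (1 cut) → $43 − $4 = $39.

39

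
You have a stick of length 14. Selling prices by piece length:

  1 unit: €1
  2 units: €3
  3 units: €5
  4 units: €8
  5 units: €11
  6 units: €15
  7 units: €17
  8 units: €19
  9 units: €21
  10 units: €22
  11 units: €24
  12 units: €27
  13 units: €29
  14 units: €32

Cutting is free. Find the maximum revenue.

Consider every possible first cut. r[k] is the best of p[i]+r[k−i] over all sellable i≤k.
r[1] = 1
r[2] = 3
r[3] = 5
r[4] = 8
r[5] = 11
r[6] = 15
r[7] = 17
r[8] = 19
r[9] = 21
r[10] = 23  (first piece 4, then r[6]=15)
r[11] = 26  (first piece 5, then r[6]=15)
r[12] = 30  (first piece 6, then r[6]=15)
r[13] = 32  (first piece 6, then r[7]=17)
r[14] = 34  (first piece 6, then r[8]=19)
One optimal cutting: 8 + 6 → €19 + €15 = €34.

34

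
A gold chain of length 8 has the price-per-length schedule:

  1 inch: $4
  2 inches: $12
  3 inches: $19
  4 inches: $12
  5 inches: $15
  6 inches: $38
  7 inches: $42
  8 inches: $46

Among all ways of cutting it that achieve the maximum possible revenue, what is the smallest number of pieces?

Let r[k] be the best obtainable value from length k. For each k, try every first piece i and keep the best of price[i] + r[k−i].
r[1] = 4
r[2] = 12
r[3] = 19
r[4] = 24  (first piece 2, then r[2]=12)
r[5] = 31  (first piece 2, then r[3]=19)
r[6] = 38  (first piece 3, then r[3]=19)
r[7] = 43  (first piece 2, then r[5]=31)
r[8] = 50  (first piece 2, then r[6]=38)
Maximum revenue is $50.
Now minimize piece count subject to staying optimal: for each k, pieces[k] = 1 + min over i with p[i]+r[k−i]=r[k] of pieces[k−i].
pieces[5] = 2
pieces[6] = 1
pieces[7] = 3
pieces[8] = 2

2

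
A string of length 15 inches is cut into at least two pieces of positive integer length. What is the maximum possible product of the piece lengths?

243

Fill m[k] for k=2..15: at each k try every first piece i and multiply by the better of (k−i) uncut or m[k−i].
m[2] = 1*max(1,0) = 1*1 = 1
m[3] = 1*max(2,1) = 1*2 = 2
m[4] = 2*max(2,1) = 2*2 = 4
m[5] = 2*max(3,2) = 2*3 = 6
m[6] = 3*max(3,2) = 3*3 = 9
m[7] = 2*max(5,6) = 2*6 = 12
m[8] = 2*max(6,9) = 2*9 = 18
m[9] = 3*max(6,9) = 3*9 = 27
m[10] = 2*max(8,18) = 2*18 = 36
m[11] = 2*max(9,27) = 2*27 = 54
m[12] = 3*max(9,27) = 3*27 = 81
m[13] = 2*max(11,54) = 2*54 = 108
m[14] = 2*max(12,81) = 2*81 = 162
m[15] = 3*max(12,81) = 3*81 = 243
One optimal split: 3 + 3 + 3 + 3 + 3; product 3*3*3*3*3 = 243.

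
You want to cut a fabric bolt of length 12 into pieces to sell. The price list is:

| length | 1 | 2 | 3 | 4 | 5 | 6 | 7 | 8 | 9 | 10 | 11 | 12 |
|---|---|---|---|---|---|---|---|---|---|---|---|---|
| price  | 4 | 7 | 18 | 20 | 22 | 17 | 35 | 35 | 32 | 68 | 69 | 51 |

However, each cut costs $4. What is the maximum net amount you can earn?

71

Build net[k] bottom-up: net[k] = max over allowed piece i of (p[i] + net[k−i]) − 4 per cut.
net[1] = 4
net[2] = 7
net[3] = 18
net[4] = 20
net[5] = 22
net[6] = 32  (first piece 3, then net[3]=18)
net[7] = 35
net[8] = 36  (first piece 3, then net[5]=22)
net[9] = 46  (first piece 3, then net[6]=32)
net[10] = 68
net[11] = 69
net[12] = 71  (first piece 2, then net[10]=68)
One optimal plan: pieces 10 + 2 (1 cut) → $75 − $4 = $71.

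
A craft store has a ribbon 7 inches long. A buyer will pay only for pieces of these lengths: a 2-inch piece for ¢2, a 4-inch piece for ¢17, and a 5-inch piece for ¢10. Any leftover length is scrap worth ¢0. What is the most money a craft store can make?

Let f[k] be the best obtainable value from length k. For each k, try every first piece i and keep the best of price[i] + f[k−i].
f[1] = 0
f[2] = 2
f[3] = 2
f[4] = 17
f[5] = 17
f[6] = 19  (first piece 2, then f[4]=17)
f[7] = 19
One optimal cutting: pieces 4 + 2 with 1 inch of scrap → ¢19.

19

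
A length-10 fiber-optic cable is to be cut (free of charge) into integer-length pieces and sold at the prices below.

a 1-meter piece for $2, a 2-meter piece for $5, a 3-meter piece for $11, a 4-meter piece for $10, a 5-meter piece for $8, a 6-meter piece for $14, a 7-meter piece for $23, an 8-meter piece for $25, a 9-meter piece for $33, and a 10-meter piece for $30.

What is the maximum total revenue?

35

Let r[k] be the best obtainable value from length k. For each k, try every first piece i and keep the best of price[i] + r[k−i].
r[1] = 2
r[2] = 5
r[3] = 11
r[4] = 13  (first piece 1, then r[3]=11)
r[5] = 16  (first piece 2, then r[3]=11)
r[6] = 22  (first piece 3, then r[3]=11)
r[7] = 24  (first piece 1, then r[6]=22)
r[8] = 27  (first piece 2, then r[6]=22)
r[9] = 33  (first piece 3, then r[6]=22)
r[10] = 35  (first piece 1, then r[9]=33)
One optimal cutting: 3 + 3 + 3 + 1 → $11 + $11 + $11 + $2 = $35.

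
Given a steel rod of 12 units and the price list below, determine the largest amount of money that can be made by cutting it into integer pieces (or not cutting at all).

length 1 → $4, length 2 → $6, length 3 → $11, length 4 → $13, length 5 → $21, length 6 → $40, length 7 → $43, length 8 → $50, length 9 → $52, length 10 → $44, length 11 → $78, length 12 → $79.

Build best[k] bottom-up: best[k] = max over allowed piece i of (p[i] + best[k−i]).
best[1] = 4
best[2] = 8  (first piece 1, then best[1]=4)
best[3] = 12  (first piece 1, then best[2]=8)
best[4] = 16  (first piece 1, then best[3]=12)
best[5] = 21
best[6] = 40
best[7] = 44  (first piece 1, then best[6]=40)
best[8] = 50
best[9] = 54  (first piece 1, then best[8]=50)
best[10] = 58  (first piece 1, then best[9]=54)
best[11] = 78
best[12] = 82  (first piece 1, then best[11]=78)
One optimal cutting: 11 + 1 → $78 + $4 = $82.

82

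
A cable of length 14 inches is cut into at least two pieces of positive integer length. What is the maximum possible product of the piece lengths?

162

Define P[k] = max over 1≤i<k of i · max(k−i, P[k−i]); the inner max lets the remainder stay uncut if that's better.
P[2] = 1·max(1,0) = 1·1 = 1
P[3] = max(1·2, 2·1) = 2
P[4] = max(1·3, 2·2, 3·1) = 4
P[5] = max(1·4, 2·3, 3·2, 4·1) = 6
P[6] = max(1·6, 2·4, 3·3, 4·2, 5·1) = 9
P[7] = max(1·9, 2·6, 3·4, 4·3, 5·2, 6·1) = 12
P[8] = max(1·12, 2·9, 3·6, …, 6·2, 7·1) = 18
P[9] = max(1·18, 2·12, 3·9, …, 7·2, 8·1) = 27
P[10] = max(1·27, 2·18, 3·12, …, 8·2, 9·1) = 36
P[11] = max(1·36, 2·27, 3·18, …, 9·2, 10·1) = 54
P[12] = max(1·54, 2·36, 3·27, …, 10·2, 11·1) = 81
P[13] = max(1·81, 2·54, 3·36, …, 11·2, 12·1) = 108
P[14] = max(1·108, 2·81, 3·54, …, 12·2, 13·1) = 162
One optimal split: 3 + 3 + 3 + 3 + 2; product 3·3·3·3·2 = 162.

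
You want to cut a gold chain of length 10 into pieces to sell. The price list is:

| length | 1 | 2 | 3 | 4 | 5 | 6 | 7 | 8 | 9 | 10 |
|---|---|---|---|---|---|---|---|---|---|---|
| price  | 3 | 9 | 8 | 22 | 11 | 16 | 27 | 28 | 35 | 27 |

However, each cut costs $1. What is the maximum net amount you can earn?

Build net[k] bottom-up: net[k] = max over allowed piece i of (p[i] + net[k−i]) − 1 per cut.
net[1] = 3
net[2] = max(3+3-1, 9+0) = 9
net[3] = max(3+9-1, 9+3-1, 8+0) = 11
net[4] = max(3+11-1, 9+9-1, 8+3-1, 22+0) = 22
net[5] = max(3+22-1, 9+11-1, 8+9-1, 22+3-1, 11+0) = 24
net[6] = max(3+24-1, 9+22-1, 8+11-1, 22+9-1, 11+3-1, 16+0) = 30
net[7] = max(3+30-1, 9+24-1, 8+22-1, …, 16+3-1, 27+0) = 32
net[8] = max(3+32-1, 9+30-1, 8+24-1, …, 27+3-1, 28+0) = 43
net[9] = max(3+43-1, 9+32-1, 8+30-1, …, 28+3-1, 35+0) = 45
net[10] = max(3+45-1, 9+43-1, 8+32-1, …, 35+3-1, 27+0) = 51
One optimal plan: pieces 4 + 4 + 2 (2 cuts) → $53 − $2 = $51.

51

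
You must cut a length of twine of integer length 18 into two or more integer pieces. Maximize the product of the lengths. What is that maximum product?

Define P[k] = max over 1≤i<k of i · max(k−i, P[k−i]); the inner max lets the remainder stay uncut if that's better.
P[2] = 1*max(1,0) = 1*1 = 1
P[3] = max(1*2, 2*1) = 2
P[4] = max(1*3, 2*2, 3*1) = 4
P[5] = max(1*4, 2*3, 3*2, 4*1) = 6
P[6] = max(1*6, 2*4, 3*3, 4*2, 5*1) = 9
P[7] = max(1*9, 2*6, 3*4, 4*3, 5*2, 6*1) = 12
P[8] = max(1*12, 2*9, 3*6, …, 6*2, 7*1) = 18
P[9] = max(1*18, 2*12, 3*9, …, 7*2, 8*1) = 27
P[10] = max(1*27, 2*18, 3*12, …, 8*2, 9*1) = 36
P[11] = max(1*36, 2*27, 3*18, …, 9*2, 10*1) = 54
P[12] = max(1*54, 2*36, 3*27, …, 10*2, 11*1) = 81
P[13] = max(1*81, 2*54, 3*36, …, 11*2, 12*1) = 108
P[14] = max(1*108, 2*81, 3*54, …, 12*2, 13*1) = 162
P[15] = max(1*162, 2*108, 3*81, …, 13*2, 14*1) = 243
P[16] = max(1*243, 2*162, 3*108, …, 14*2, 15*1) = 324
P[17] = max(1*324, 2*243, 3*162, …, 15*2, 16*1) = 486
P[18] = max(1*486, 2*324, 3*243, …, 16*2, 17*1) = 729
One optimal split: 3 + 3 + 3 + 3 + 3 + 3; product 3*3*3*3*3*3 = 729.

729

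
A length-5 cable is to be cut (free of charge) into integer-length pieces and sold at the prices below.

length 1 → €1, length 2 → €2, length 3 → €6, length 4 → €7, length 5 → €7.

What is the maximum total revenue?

8

Consider every possible first cut. R[k] is the best of p[i]+R[k−i] over all sellable i≤k.
R[1] = 1
R[2] = max(1+1, 2+0) = 2
R[3] = max(1+2, 2+1, 6+0) = 6
R[4] = max(1+6, 2+2, 6+1, 7+0) = 7
R[5] = max(1+7, 2+6, 6+2, 7+1, 7+0) = 8
One optimal cutting: 3 + 1 + 1 → €6 + €1 + €1 = €8.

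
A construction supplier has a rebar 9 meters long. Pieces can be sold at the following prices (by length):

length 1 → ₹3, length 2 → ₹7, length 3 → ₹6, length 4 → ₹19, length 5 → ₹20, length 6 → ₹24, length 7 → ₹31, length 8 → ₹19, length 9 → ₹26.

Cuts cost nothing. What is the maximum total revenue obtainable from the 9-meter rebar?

Consider every possible first cut. best[k] is the best of p[i]+best[k−i] over all sellable i≤k.
best[1] = 3
best[2] = 7
best[3] = 10  (first piece 1, then best[2]=7)
best[4] = 19
best[5] = 22  (first piece 1, then best[4]=19)
best[6] = 26  (first piece 2, then best[4]=19)
best[7] = 31
best[8] = 38  (first piece 4, then best[4]=19)
best[9] = 41  (first piece 1, then best[8]=38)
One optimal cutting: 4 + 4 + 1 → ₹19 + ₹19 + ₹3 = ₹41.

41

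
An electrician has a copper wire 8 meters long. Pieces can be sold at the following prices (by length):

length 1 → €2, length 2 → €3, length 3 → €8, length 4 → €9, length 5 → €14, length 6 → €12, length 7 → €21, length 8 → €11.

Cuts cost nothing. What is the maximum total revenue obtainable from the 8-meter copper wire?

Consider every possible first cut. best[k] is the best of p[i]+best[k−i] over all sellable i≤k.
best[1] = 2
best[2] = max(2+2, 3+0) = 4
best[3] = max(2+4, 3+2, 8+0) = 8
best[4] = max(2+8, 3+4, 8+2, 9+0) = 10
best[5] = max(2+10, 3+8, 8+4, 9+2, 14+0) = 14
best[6] = max(2+14, 3+10, 8+8, 9+4, 14+2, 12+0) = 16
best[7] = max(2+16, 3+14, 8+10, …, 12+2, 21+0) = 21
best[8] = max(2+21, 3+16, 8+14, …, 21+2, 11+0) = 23
One optimal cutting: 7 + 1 → €21 + €2 = €23.

23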